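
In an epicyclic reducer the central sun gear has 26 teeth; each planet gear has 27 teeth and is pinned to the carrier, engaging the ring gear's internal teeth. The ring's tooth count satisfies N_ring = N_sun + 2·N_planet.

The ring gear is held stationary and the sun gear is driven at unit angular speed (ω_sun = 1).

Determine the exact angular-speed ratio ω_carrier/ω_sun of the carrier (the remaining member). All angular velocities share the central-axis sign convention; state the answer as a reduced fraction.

13/53

N_ring = 26 + 2·27 = 80
26(ω_s−ω_c) = −80(ω_r−ω_c),  ω_r=0, ω_s=1
26(1−ω_c) = −80(0−ω_c)  ⇒  106ω_c = 26  ⇒  ω_c = 13/53
ω_c/ω_s = 13/53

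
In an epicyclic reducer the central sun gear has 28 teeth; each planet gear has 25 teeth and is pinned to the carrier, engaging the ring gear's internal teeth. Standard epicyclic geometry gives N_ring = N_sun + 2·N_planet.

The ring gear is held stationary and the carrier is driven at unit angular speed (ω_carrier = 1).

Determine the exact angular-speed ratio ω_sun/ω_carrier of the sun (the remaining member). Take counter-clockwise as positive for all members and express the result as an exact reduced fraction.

N_ring = 28 + 2·25 = 78
28(ω_s−ω_c) = −78(ω_r−ω_c),  ω_r=0, ω_c=1
ω_s = 1 − (78/28)(0−1) = 53/14
ω_s/ω_c = 53/14

53/14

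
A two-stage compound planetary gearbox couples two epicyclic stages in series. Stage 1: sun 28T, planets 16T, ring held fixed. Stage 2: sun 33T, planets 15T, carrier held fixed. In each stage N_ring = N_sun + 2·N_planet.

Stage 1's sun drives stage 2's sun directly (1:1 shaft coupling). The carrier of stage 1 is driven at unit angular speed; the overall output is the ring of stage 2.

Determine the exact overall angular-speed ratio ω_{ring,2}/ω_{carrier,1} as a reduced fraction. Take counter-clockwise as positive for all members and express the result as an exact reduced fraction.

-242/147

Stage 1: N_ring = 28 + 2·16 = 60
Stage 1: 28(ω_s−ω_c) = −60(ω_r−ω_c),  ω_r=0, ω_c=1
Stage 1: ω_s = 1 − (60/28)(0−1) = 22/7
  ⇒ ω_s¹/ω_c¹ = 22/7
Stage 2: N_ring = 33 + 2·15 = 63
Stage 2: 33(ω_s−ω_c) = −63(ω_r−ω_c),  ω_c=0, ω_s=1
Stage 2: ω_r = 0 − (33/63)(1−0) = -11/21
  ⇒ ω_r²/ω_s² = -11/21
Coupling ω_s² = ω_s¹ ⇒ overall = 22/7 × -11/21 = -242/147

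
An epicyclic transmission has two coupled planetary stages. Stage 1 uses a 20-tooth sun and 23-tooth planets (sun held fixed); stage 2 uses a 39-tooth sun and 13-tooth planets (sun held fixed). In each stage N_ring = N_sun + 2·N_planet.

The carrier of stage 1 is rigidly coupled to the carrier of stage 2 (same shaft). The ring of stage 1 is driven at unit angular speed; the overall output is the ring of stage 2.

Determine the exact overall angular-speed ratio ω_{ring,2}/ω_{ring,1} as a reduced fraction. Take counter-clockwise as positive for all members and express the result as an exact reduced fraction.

264/215

Stage 1: N_ring = 20 + 2·23 = 66
Stage 1: 20(ω_s−ω_c) = −66(ω_r−ω_c),  ω_s=0, ω_r=1
Stage 1: 20(0−ω_c) = −66(1−ω_c)  ⇒  86ω_c = 66  ⇒  ω_c = 33/43
  ⇒ ω_c¹/ω_r¹ = 33/43
Stage 2: N_ring = 39 + 2·13 = 65
Stage 2: 39(ω_s−ω_c) = −65(ω_r−ω_c),  ω_s=0, ω_c=1
Stage 2: ω_r = 1 − (39/65)(0−1) = 8/5
  ⇒ ω_r²/ω_c² = 8/5
Coupling ω_c² = ω_c¹ ⇒ overall = 33/43 × 8/5 = 264/215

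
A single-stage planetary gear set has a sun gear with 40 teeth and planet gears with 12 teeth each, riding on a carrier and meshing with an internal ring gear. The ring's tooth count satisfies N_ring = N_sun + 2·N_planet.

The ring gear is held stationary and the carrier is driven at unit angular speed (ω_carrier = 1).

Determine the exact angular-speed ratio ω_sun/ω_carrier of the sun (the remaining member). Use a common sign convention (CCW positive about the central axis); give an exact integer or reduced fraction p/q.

13/5

N_ring = 40 + 2·12 = 64
40(ω_s−ω_c) = −64(ω_r−ω_c),  ω_r=0, ω_c=1
ω_s = 1 − (64/40)(0−1) = 13/5
ω_s/ω_c = 13/5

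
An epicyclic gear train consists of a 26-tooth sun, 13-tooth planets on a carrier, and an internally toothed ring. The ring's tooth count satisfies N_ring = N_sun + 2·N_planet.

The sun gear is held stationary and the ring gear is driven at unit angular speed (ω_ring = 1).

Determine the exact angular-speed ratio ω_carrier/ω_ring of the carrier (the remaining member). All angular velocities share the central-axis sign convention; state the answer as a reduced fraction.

N_ring = 26 + 2·13 = 52
26(ω_s−ω_c) = −52(ω_r−ω_c),  ω_s=0, ω_r=1
26(0−ω_c) = −52(1−ω_c)  ⇒  78ω_c = 52  ⇒  ω_c = 2/3
ω_c/ω_r = 2/3

2/3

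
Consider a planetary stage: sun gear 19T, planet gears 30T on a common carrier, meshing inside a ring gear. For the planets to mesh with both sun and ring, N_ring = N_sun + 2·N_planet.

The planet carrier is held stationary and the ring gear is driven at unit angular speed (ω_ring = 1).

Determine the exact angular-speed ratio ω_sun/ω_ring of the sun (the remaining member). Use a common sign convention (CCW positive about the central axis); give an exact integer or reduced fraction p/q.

-79/19

N_ring = 19 + 2·30 = 79
19(ω_s−ω_c) = −79(ω_r−ω_c),  ω_c=0, ω_r=1
ω_s = 0 − (79/19)(1−0) = -79/19
ω_s/ω_r = -79/19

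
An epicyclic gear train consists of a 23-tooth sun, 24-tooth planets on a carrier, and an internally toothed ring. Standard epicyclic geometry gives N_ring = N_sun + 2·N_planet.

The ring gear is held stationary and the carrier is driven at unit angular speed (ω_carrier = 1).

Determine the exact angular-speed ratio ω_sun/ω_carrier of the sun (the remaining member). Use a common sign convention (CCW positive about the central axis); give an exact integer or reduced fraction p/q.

N_ring = 23 + 2·24 = 71
23(ω_s−ω_c) = −71(ω_r−ω_c),  ω_r=0, ω_c=1
ω_s = 1 − (71/23)(0−1) = 94/23
ω_s/ω_c = 94/23

94/23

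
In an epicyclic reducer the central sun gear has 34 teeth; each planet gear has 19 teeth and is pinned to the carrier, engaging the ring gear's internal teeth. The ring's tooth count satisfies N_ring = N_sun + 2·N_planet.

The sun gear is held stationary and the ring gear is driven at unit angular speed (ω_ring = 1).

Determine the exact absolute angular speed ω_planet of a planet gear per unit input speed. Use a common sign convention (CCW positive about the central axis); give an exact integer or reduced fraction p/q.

36/19

N_ring = 34 + 2·19 = 72
34(ω_s−ω_c) = −72(ω_r−ω_c),  ω_s=0, ω_r=1
34(0−ω_c) = −72(1−ω_c)  ⇒  106ω_c = 72  ⇒  ω_c = 36/53
sun–planet: 34·(0−36/53) = −19·(ω_p−ω_c)  ⇒  ω_p−ω_c = −(34/19)·(-36/53) = 1224/1007
ω_p = 36/53 + 1224/1007 = 36/19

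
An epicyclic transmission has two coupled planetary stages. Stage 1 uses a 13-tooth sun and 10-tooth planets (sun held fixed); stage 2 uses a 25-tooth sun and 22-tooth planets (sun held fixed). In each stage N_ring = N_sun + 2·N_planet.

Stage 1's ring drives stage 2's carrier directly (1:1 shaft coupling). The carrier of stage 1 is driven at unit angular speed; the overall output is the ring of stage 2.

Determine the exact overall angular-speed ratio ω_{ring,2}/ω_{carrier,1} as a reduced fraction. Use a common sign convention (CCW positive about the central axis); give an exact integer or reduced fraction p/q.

Stage 1: N_ring = 13 + 2·10 = 33
Stage 1: 13(ω_s−ω_c) = −33(ω_r−ω_c),  ω_s=0, ω_c=1
Stage 1: ω_r = 1 − (13/33)(0−1) = 46/33
  ⇒ ω_r¹/ω_c¹ = 46/33
Stage 2: N_ring = 25 + 2·22 = 69
Stage 2: 25(ω_s−ω_c) = −69(ω_r−ω_c),  ω_s=0, ω_c=1
Stage 2: ω_r = 1 − (25/69)(0−1) = 94/69
  ⇒ ω_r²/ω_c² = 94/69
Coupling ω_c² = ω_r¹ ⇒ overall = 46/33 × 94/69 = 188/99

188/99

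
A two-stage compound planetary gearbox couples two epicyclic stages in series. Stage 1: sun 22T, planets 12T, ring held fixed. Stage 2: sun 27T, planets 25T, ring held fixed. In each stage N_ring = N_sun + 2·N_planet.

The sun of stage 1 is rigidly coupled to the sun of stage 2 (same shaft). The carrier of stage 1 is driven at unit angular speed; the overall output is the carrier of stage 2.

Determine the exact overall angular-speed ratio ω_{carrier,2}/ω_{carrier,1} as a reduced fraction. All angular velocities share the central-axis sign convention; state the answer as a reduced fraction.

Stage 1: N_ring = 22 + 2·12 = 46
Stage 1: 22(ω_s−ω_c) = −46(ω_r−ω_c),  ω_r=0, ω_c=1
Stage 1: ω_s = 1 − (46/22)(0−1) = 34/11
  ⇒ ω_s¹/ω_c¹ = 34/11
Stage 2: N_ring = 27 + 2·25 = 77
Stage 2: 27(ω_s−ω_c) = −77(ω_r−ω_c),  ω_r=0, ω_s=1
Stage 2: 27(1−ω_c) = −77(0−ω_c)  ⇒  104ω_c = 27  ⇒  ω_c = 27/104
  ⇒ ω_c²/ω_s² = 27/104
Coupling ω_s² = ω_s¹ ⇒ overall = 34/11 × 27/104 = 459/572

459/572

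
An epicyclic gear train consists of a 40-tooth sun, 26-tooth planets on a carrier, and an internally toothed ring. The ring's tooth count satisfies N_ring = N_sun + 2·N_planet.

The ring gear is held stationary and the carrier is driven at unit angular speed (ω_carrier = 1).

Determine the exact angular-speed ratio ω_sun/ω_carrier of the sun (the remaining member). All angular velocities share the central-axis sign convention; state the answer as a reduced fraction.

N_ring = 40 + 2·26 = 92
40(ω_s−ω_c) = −92(ω_r−ω_c),  ω_r=0, ω_c=1
ω_s = 1 − (92/40)(0−1) = 33/10
ω_s/ω_c = 33/10

33/10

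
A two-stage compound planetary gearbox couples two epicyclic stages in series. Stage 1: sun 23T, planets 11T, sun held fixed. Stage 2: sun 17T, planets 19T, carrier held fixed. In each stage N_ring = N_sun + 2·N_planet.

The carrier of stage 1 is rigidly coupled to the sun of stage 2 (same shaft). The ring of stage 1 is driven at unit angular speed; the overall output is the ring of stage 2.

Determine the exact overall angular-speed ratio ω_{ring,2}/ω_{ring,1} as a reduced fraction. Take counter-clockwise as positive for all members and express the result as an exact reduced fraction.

-9/44

Stage 1: N_ring = 23 + 2·11 = 45
Stage 1: 23(ω_s−ω_c) = −45(ω_r−ω_c),  ω_s=0, ω_r=1
Stage 1: 23(0−ω_c) = −45(1−ω_c)  ⇒  68ω_c = 45  ⇒  ω_c = 45/68
  ⇒ ω_c¹/ω_r¹ = 45/68
Stage 2: N_ring = 17 + 2·19 = 55
Stage 2: 17(ω_s−ω_c) = −55(ω_r−ω_c),  ω_c=0, ω_s=1
Stage 2: ω_r = 0 − (17/55)(1−0) = -17/55
  ⇒ ω_r²/ω_s² = -17/55
Coupling ω_s² = ω_c¹ ⇒ overall = 45/68 × -17/55 = -9/44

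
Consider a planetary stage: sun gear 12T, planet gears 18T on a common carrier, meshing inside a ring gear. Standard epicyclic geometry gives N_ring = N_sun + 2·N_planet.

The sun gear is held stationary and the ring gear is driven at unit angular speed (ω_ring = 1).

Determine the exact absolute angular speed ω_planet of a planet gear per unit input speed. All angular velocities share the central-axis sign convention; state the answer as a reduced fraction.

N_ring = 12 + 2·18 = 48
12(ω_s−ω_c) = −48(ω_r−ω_c),  ω_s=0, ω_r=1
12(0−ω_c) = −48(1−ω_c)  ⇒  60ω_c = 48  ⇒  ω_c = 4/5
sun–planet: 12·(0−4/5) = −18·(ω_p−ω_c)  ⇒  ω_p−ω_c = −(12/18)·(-4/5) = 8/15
ω_p = 4/5 + 8/15 = 4/3

4/3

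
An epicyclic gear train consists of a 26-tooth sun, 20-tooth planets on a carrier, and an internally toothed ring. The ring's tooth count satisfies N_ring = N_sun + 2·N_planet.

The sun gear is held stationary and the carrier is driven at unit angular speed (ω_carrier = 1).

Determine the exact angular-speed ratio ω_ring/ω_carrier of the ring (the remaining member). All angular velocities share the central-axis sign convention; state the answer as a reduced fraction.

N_ring = 26 + 2·20 = 66
26(ω_s−ω_c) = −66(ω_r−ω_c),  ω_s=0, ω_c=1
ω_r = 1 − (26/66)(0−1) = 46/33
ω_r/ω_c = 46/33

46/33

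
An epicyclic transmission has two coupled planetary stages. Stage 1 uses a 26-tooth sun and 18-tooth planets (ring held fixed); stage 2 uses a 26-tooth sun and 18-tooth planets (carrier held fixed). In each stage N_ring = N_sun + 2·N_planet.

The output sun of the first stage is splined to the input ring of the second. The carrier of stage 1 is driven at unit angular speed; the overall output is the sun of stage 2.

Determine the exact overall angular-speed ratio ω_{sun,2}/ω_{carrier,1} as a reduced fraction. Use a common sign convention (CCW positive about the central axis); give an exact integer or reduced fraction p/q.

Stage 1: N_ring = 26 + 2·18 = 62
Stage 1: 26(ω_s−ω_c) = −62(ω_r−ω_c),  ω_r=0, ω_c=1
Stage 1: ω_s = 1 − (62/26)(0−1) = 44/13
  ⇒ ω_s¹/ω_c¹ = 44/13
Stage 2: N_ring = 26 + 2·18 = 62
Stage 2: 26(ω_s−ω_c) = −62(ω_r−ω_c),  ω_c=0, ω_r=1
Stage 2: ω_s = 0 − (62/26)(1−0) = -31/13
  ⇒ ω_s²/ω_r² = -31/13
Coupling ω_r² = ω_s¹ ⇒ overall = 44/13 × -31/13 = -1364/169

-1364/169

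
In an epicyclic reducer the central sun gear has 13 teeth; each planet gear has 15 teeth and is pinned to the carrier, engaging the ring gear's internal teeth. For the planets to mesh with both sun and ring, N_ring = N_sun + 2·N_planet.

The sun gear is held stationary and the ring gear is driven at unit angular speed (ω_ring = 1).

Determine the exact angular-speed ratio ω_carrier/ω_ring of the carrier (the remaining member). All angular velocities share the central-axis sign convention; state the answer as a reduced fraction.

43/56

N_ring = 13 + 2·15 = 43
13(ω_s−ω_c) = −43(ω_r−ω_c),  ω_s=0, ω_r=1
13(0−ω_c) = −43(1−ω_c)  ⇒  56ω_c = 43  ⇒  ω_c = 43/56
ω_c/ω_r = 43/56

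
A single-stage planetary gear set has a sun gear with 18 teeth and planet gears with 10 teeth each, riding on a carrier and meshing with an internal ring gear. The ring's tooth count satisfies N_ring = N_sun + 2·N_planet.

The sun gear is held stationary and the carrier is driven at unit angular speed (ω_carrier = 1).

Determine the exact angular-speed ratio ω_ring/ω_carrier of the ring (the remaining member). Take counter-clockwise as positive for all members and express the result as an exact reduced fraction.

N_ring = 18 + 2·10 = 38
18(ω_s−ω_c) = −38(ω_r−ω_c),  ω_s=0, ω_c=1
ω_r = 1 − (18/38)(0−1) = 28/19
ω_r/ω_c = 28/19

28/19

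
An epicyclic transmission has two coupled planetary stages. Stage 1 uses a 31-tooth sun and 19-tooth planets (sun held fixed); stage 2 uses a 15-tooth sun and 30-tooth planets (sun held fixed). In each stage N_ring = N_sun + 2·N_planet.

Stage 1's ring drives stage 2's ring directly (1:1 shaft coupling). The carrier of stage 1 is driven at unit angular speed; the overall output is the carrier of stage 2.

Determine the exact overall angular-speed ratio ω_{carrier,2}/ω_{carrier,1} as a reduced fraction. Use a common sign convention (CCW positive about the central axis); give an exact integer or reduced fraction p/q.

Stage 1: N_ring = 31 + 2·19 = 69
Stage 1: 31(ω_s−ω_c) = −69(ω_r−ω_c),  ω_s=0, ω_c=1
Stage 1: ω_r = 1 − (31/69)(0−1) = 100/69
  ⇒ ω_r¹/ω_c¹ = 100/69
Stage 2: N_ring = 15 + 2·30 = 75
Stage 2: 15(ω_s−ω_c) = −75(ω_r−ω_c),  ω_s=0, ω_r=1
Stage 2: 15(0−ω_c) = −75(1−ω_c)  ⇒  90ω_c = 75  ⇒  ω_c = 5/6
  ⇒ ω_c²/ω_r² = 5/6
Coupling ω_r² = ω_r¹ ⇒ overall = 100/69 × 5/6 = 250/207

250/207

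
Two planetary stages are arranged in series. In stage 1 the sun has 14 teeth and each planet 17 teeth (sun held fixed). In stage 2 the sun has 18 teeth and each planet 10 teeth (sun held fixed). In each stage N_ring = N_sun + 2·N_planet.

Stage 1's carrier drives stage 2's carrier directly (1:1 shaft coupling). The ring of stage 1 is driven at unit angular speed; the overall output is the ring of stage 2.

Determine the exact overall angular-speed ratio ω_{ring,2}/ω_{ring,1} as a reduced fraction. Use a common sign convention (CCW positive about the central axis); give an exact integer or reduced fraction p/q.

Stage 1: N_ring = 14 + 2·17 = 48
Stage 1: 14(ω_s−ω_c) = −48(ω_r−ω_c),  ω_s=0, ω_r=1
Stage 1: 14(0−ω_c) = −48(1−ω_c)  ⇒  62ω_c = 48  ⇒  ω_c = 24/31
  ⇒ ω_c¹/ω_r¹ = 24/31
Stage 2: N_ring = 18 + 2·10 = 38
Stage 2: 18(ω_s−ω_c) = −38(ω_r−ω_c),  ω_s=0, ω_c=1
Stage 2: ω_r = 1 − (18/38)(0−1) = 28/19
  ⇒ ω_r²/ω_c² = 28/19
Coupling ω_c² = ω_c¹ ⇒ overall = 24/31 × 28/19 = 672/589

672/589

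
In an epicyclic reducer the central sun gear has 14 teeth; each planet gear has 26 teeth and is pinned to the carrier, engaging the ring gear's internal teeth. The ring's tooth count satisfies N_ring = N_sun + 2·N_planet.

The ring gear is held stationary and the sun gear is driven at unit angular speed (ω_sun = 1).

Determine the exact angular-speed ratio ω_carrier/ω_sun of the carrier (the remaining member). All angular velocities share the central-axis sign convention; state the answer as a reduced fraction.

N_ring = 14 + 2·26 = 66
14(ω_s−ω_c) = −66(ω_r−ω_c),  ω_r=0, ω_s=1
14(1−ω_c) = −66(0−ω_c)  ⇒  80ω_c = 14  ⇒  ω_c = 7/40
ω_c/ω_s = 7/40

7/40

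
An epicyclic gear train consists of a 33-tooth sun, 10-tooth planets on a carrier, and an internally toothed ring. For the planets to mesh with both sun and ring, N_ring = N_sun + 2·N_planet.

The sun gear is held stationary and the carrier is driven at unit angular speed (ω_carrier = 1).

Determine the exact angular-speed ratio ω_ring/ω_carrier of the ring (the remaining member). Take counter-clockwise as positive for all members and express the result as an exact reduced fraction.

86/53

N_ring = 33 + 2·10 = 53
33(ω_s−ω_c) = −53(ω_r−ω_c),  ω_s=0, ω_c=1
ω_r = 1 − (33/53)(0−1) = 86/53
ω_r/ω_c = 86/53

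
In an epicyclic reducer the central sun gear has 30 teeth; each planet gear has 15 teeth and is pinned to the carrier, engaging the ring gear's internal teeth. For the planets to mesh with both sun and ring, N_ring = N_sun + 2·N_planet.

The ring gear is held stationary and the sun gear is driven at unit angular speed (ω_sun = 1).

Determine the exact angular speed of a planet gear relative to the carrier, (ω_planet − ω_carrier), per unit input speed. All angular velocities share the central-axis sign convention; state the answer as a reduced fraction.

-4/3

N_ring = 30 + 2·15 = 60
30(ω_s−ω_c) = −60(ω_r−ω_c),  ω_r=0, ω_s=1
30(1−ω_c) = −60(0−ω_c)  ⇒  90ω_c = 30  ⇒  ω_c = 1/3
sun–planet: 30·(1−1/3) = −15·(ω_p−ω_c)  ⇒  ω_p−ω_c = −(30/15)·(2/3) = -4/3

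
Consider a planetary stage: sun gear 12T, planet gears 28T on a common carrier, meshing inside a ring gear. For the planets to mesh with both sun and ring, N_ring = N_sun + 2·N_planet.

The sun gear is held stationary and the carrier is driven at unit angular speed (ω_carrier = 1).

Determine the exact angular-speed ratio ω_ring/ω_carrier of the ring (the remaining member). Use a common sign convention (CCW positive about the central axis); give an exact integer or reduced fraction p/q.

N_ring = 12 + 2·28 = 68
12(ω_s−ω_c) = −68(ω_r−ω_c),  ω_s=0, ω_c=1
ω_r = 1 − (12/68)(0−1) = 20/17
ω_r/ω_c = 20/17

20/17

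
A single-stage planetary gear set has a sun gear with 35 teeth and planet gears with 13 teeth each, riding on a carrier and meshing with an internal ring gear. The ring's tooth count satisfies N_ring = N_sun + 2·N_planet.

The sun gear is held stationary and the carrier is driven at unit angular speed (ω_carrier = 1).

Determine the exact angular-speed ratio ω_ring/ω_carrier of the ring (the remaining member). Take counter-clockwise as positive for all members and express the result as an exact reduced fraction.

96/61

N_ring = 35 + 2·13 = 61
35(ω_s−ω_c) = −61(ω_r−ω_c),  ω_s=0, ω_c=1
ω_r = 1 − (35/61)(0−1) = 96/61
ω_r/ω_c = 96/61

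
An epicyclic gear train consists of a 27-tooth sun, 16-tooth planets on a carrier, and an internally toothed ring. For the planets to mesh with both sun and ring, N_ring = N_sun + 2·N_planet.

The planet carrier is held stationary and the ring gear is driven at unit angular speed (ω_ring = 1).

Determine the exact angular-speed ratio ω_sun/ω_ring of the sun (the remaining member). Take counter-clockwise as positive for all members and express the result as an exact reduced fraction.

-59/27

N_ring = 27 + 2·16 = 59
27(ω_s−ω_c) = −59(ω_r−ω_c),  ω_c=0, ω_r=1
ω_s = 0 − (59/27)(1−0) = -59/27
ω_s/ω_r = -59/27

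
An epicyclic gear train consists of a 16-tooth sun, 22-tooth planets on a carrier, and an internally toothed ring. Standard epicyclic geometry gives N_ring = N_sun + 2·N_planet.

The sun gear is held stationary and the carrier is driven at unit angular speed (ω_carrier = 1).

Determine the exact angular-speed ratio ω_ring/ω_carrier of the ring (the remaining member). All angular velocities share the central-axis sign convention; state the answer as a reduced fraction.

19/15

N_ring = 16 + 2·22 = 60
16(ω_s−ω_c) = −60(ω_r−ω_c),  ω_s=0, ω_c=1
ω_r = 1 − (16/60)(0−1) = 19/15
ω_r/ω_c = 19/15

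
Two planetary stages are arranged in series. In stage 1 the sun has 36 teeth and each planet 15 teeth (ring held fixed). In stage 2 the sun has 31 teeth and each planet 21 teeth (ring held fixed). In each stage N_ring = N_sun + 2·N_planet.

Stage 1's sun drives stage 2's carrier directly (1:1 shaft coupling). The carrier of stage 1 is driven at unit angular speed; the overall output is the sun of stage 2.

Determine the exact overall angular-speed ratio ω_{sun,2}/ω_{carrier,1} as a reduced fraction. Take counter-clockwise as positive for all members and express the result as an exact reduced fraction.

884/93

Stage 1: N_ring = 36 + 2·15 = 66
Stage 1: 36(ω_s−ω_c) = −66(ω_r−ω_c),  ω_r=0, ω_c=1
Stage 1: ω_s = 1 − (66/36)(0−1) = 17/6
  ⇒ ω_s¹/ω_c¹ = 17/6
Stage 2: N_ring = 31 + 2·21 = 73
Stage 2: 31(ω_s−ω_c) = −73(ω_r−ω_c),  ω_r=0, ω_c=1
Stage 2: ω_s = 1 − (73/31)(0−1) = 104/31
  ⇒ ω_s²/ω_c² = 104/31
Coupling ω_c² = ω_s¹ ⇒ overall = 17/6 × 104/31 = 884/93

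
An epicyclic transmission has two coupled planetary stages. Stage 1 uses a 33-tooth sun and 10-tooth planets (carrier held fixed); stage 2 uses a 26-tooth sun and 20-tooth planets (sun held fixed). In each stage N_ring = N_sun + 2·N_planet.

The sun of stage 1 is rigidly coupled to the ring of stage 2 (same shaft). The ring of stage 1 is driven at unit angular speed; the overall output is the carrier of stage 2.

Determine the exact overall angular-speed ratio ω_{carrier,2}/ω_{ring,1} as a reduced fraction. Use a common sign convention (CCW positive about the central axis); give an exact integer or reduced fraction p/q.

Stage 1: N_ring = 33 + 2·10 = 53
Stage 1: 33(ω_s−ω_c) = −53(ω_r−ω_c),  ω_c=0, ω_r=1
Stage 1: ω_s = 0 − (53/33)(1−0) = -53/33
  ⇒ ω_s¹/ω_r¹ = -53/33
Stage 2: N_ring = 26 + 2·20 = 66
Stage 2: 26(ω_s−ω_c) = −66(ω_r−ω_c),  ω_s=0, ω_r=1
Stage 2: 26(0−ω_c) = −66(1−ω_c)  ⇒  92ω_c = 66  ⇒  ω_c = 33/46
  ⇒ ω_c²/ω_r² = 33/46
Coupling ω_r² = ω_s¹ ⇒ overall = -53/33 × 33/46 = -53/46

-53/46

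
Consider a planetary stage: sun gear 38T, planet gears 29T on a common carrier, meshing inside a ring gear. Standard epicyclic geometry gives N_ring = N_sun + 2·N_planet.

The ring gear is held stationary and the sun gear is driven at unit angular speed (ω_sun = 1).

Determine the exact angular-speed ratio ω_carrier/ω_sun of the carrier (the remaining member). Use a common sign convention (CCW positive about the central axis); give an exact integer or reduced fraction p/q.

19/67

N_ring = 38 + 2·29 = 96
38(ω_s−ω_c) = −96(ω_r−ω_c),  ω_r=0, ω_s=1
38(1−ω_c) = −96(0−ω_c)  ⇒  134ω_c = 38  ⇒  ω_c = 19/67
ω_c/ω_s = 19/67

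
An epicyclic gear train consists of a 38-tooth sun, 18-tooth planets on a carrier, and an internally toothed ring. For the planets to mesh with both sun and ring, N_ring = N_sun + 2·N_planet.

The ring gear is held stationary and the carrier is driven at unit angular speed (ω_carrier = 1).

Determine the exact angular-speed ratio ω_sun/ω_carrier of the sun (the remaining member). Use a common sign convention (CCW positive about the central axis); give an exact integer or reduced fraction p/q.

56/19

N_ring = 38 + 2·18 = 74
38(ω_s−ω_c) = −74(ω_r−ω_c),  ω_r=0, ω_c=1
ω_s = 1 − (74/38)(0−1) = 56/19
ω_s/ω_c = 56/19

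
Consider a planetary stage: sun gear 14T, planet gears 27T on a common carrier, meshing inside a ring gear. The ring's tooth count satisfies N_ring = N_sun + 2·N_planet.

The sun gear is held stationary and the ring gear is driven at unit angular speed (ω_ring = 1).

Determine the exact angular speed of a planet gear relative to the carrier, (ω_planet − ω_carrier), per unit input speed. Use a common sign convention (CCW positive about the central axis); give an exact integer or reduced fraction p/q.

476/1107

N_ring = 14 + 2·27 = 68
14(ω_s−ω_c) = −68(ω_r−ω_c),  ω_s=0, ω_r=1
14(0−ω_c) = −68(1−ω_c)  ⇒  82ω_c = 68  ⇒  ω_c = 34/41
sun–planet: 14·(0−34/41) = −27·(ω_p−ω_c)  ⇒  ω_p−ω_c = −(14/27)·(-34/41) = 476/1107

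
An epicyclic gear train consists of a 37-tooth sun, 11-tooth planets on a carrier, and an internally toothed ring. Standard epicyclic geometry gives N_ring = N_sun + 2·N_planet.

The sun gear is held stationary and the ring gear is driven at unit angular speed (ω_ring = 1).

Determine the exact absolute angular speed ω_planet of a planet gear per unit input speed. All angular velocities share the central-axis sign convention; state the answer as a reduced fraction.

59/22

N_ring = 37 + 2·11 = 59
37(ω_s−ω_c) = −59(ω_r−ω_c),  ω_s=0, ω_r=1
37(0−ω_c) = −59(1−ω_c)  ⇒  96ω_c = 59  ⇒  ω_c = 59/96
sun–planet: 37·(0−59/96) = −11·(ω_p−ω_c)  ⇒  ω_p−ω_c = −(37/11)·(-59/96) = 2183/1056
ω_p = 59/96 + 2183/1056 = 59/22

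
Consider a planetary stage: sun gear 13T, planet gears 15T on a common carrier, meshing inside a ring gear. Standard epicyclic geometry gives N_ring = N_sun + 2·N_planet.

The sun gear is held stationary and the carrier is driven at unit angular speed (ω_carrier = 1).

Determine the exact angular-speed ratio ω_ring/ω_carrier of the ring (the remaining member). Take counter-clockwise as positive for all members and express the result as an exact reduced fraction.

56/43

N_ring = 13 + 2·15 = 43
13(ω_s−ω_c) = −43(ω_r−ω_c),  ω_s=0, ω_c=1
ω_r = 1 − (13/43)(0−1) = 56/43
ω_r/ω_c = 56/43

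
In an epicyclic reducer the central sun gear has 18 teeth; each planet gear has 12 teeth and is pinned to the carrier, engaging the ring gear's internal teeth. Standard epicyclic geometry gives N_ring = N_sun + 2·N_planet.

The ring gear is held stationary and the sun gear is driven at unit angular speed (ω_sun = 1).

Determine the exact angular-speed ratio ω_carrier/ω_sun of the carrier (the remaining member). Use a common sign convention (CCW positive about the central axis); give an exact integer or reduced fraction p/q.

3/10

N_ring = 18 + 2·12 = 42
18(ω_s−ω_c) = −42(ω_r−ω_c),  ω_r=0, ω_s=1
18(1−ω_c) = −42(0−ω_c)  ⇒  60ω_c = 18  ⇒  ω_c = 3/10
ω_c/ω_s = 3/10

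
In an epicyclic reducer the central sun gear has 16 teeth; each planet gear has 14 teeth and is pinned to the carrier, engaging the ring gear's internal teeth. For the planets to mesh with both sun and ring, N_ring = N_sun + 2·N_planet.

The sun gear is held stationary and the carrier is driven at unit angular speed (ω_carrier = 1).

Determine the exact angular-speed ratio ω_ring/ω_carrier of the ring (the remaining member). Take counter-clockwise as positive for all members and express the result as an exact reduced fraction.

15/11

N_ring = 16 + 2·14 = 44
16(ω_s−ω_c) = −44(ω_r−ω_c),  ω_s=0, ω_c=1
ω_r = 1 − (16/44)(0−1) = 15/11
ω_r/ω_c = 15/11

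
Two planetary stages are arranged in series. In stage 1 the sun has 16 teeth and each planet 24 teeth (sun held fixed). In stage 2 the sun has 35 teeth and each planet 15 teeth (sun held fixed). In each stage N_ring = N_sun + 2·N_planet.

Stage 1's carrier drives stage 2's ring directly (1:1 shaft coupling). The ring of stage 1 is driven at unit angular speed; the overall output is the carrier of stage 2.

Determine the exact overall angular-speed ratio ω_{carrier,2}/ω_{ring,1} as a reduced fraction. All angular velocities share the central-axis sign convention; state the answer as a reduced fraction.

Stage 1: N_ring = 16 + 2·24 = 64
Stage 1: 16(ω_s−ω_c) = −64(ω_r−ω_c),  ω_s=0, ω_r=1
Stage 1: 16(0−ω_c) = −64(1−ω_c)  ⇒  80ω_c = 64  ⇒  ω_c = 4/5
  ⇒ ω_c¹/ω_r¹ = 4/5
Stage 2: N_ring = 35 + 2·15 = 65
Stage 2: 35(ω_s−ω_c) = −65(ω_r−ω_c),  ω_s=0, ω_r=1
Stage 2: 35(0−ω_c) = −65(1−ω_c)  ⇒  100ω_c = 65  ⇒  ω_c = 13/20
  ⇒ ω_c²/ω_r² = 13/20
Coupling ω_r² = ω_c¹ ⇒ overall = 4/5 × 13/20 = 13/25

13/25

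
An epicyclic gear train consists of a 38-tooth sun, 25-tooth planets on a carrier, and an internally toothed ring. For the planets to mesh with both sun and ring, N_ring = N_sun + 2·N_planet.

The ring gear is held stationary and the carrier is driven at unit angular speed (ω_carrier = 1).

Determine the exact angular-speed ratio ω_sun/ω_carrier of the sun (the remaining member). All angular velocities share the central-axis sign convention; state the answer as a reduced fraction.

N_ring = 38 + 2·25 = 88
38(ω_s−ω_c) = −88(ω_r−ω_c),  ω_r=0, ω_c=1
ω_s = 1 − (88/38)(0−1) = 63/19
ω_s/ω_c = 63/19

63/19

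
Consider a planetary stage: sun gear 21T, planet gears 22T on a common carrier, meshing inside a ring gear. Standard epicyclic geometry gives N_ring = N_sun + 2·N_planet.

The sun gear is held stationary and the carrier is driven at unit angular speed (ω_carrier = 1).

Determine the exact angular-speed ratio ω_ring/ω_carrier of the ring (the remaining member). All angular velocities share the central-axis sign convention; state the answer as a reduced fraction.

86/65

N_ring = 21 + 2·22 = 65
21(ω_s−ω_c) = −65(ω_r−ω_c),  ω_s=0, ω_c=1
ω_r = 1 − (21/65)(0−1) = 86/65
ω_r/ω_c = 86/65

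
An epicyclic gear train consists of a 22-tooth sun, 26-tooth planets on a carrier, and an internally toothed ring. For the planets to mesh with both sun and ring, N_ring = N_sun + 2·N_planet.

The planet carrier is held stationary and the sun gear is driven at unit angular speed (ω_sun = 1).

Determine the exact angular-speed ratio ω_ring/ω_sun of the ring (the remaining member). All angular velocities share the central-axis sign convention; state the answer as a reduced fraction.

-11/37

N_ring = 22 + 2·26 = 74
22(ω_s−ω_c) = −74(ω_r−ω_c),  ω_c=0, ω_s=1
ω_r = 0 − (22/74)(1−0) = -11/37
ω_r/ω_s = -11/37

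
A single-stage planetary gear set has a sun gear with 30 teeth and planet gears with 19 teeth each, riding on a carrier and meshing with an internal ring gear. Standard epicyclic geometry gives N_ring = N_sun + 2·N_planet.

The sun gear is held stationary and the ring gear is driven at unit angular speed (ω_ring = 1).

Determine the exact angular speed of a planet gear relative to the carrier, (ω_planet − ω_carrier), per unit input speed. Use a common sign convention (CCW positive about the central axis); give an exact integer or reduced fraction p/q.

N_ring = 30 + 2·19 = 68
30(ω_s−ω_c) = −68(ω_r−ω_c),  ω_s=0, ω_r=1
30(0−ω_c) = −68(1−ω_c)  ⇒  98ω_c = 68  ⇒  ω_c = 34/49
sun–planet: 30·(0−34/49) = −19·(ω_p−ω_c)  ⇒  ω_p−ω_c = −(30/19)·(-34/49) = 1020/931

1020/931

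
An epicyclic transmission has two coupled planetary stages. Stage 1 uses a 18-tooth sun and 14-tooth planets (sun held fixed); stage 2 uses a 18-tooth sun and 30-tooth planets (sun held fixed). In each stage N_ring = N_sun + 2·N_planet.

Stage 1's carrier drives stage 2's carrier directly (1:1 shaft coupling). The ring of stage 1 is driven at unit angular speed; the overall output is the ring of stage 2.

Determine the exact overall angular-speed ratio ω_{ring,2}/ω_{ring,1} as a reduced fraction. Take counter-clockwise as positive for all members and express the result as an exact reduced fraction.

Stage 1: N_ring = 18 + 2·14 = 46
Stage 1: 18(ω_s−ω_c) = −46(ω_r−ω_c),  ω_s=0, ω_r=1
Stage 1: 18(0−ω_c) = −46(1−ω_c)  ⇒  64ω_c = 46  ⇒  ω_c = 23/32
  ⇒ ω_c¹/ω_r¹ = 23/32
Stage 2: N_ring = 18 + 2·30 = 78
Stage 2: 18(ω_s−ω_c) = −78(ω_r−ω_c),  ω_s=0, ω_c=1
Stage 2: ω_r = 1 − (18/78)(0−1) = 16/13
  ⇒ ω_r²/ω_c² = 16/13
Coupling ω_c² = ω_c¹ ⇒ overall = 23/32 × 16/13 = 23/26

23/26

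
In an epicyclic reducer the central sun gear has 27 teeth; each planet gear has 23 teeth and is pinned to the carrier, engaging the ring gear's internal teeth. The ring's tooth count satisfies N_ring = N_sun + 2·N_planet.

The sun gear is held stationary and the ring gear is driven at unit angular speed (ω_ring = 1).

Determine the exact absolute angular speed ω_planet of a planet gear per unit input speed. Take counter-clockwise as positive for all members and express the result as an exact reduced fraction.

73/46

N_ring = 27 + 2·23 = 73
27(ω_s−ω_c) = −73(ω_r−ω_c),  ω_s=0, ω_r=1
27(0−ω_c) = −73(1−ω_c)  ⇒  100ω_c = 73  ⇒  ω_c = 73/100
sun–planet: 27·(0−73/100) = −23·(ω_p−ω_c)  ⇒  ω_p−ω_c = −(27/23)·(-73/100) = 1971/2300
ω_p = 73/100 + 1971/2300 = 73/46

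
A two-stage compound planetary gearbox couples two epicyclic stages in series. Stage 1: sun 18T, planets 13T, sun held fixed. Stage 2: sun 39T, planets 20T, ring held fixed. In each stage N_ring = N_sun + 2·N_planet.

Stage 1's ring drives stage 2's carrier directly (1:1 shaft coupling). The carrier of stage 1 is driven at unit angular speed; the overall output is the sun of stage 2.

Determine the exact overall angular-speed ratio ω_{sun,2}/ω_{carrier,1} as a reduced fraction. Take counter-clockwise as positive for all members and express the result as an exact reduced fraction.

Stage 1: N_ring = 18 + 2·13 = 44
Stage 1: 18(ω_s−ω_c) = −44(ω_r−ω_c),  ω_s=0, ω_c=1
Stage 1: ω_r = 1 − (18/44)(0−1) = 31/22
  ⇒ ω_r¹/ω_c¹ = 31/22
Stage 2: N_ring = 39 + 2·20 = 79
Stage 2: 39(ω_s−ω_c) = −79(ω_r−ω_c),  ω_r=0, ω_c=1
Stage 2: ω_s = 1 − (79/39)(0−1) = 118/39
  ⇒ ω_s²/ω_c² = 118/39
Coupling ω_c² = ω_r¹ ⇒ overall = 31/22 × 118/39 = 1829/429

1829/429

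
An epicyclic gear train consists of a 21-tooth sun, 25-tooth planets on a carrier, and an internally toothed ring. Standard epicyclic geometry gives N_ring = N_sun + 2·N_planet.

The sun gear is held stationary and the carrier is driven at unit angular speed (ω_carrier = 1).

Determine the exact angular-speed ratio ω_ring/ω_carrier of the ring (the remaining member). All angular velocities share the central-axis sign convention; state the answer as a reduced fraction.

N_ring = 21 + 2·25 = 71
21(ω_s−ω_c) = −71(ω_r−ω_c),  ω_s=0, ω_c=1
ω_r = 1 − (21/71)(0−1) = 92/71
ω_r/ω_c = 92/71

92/71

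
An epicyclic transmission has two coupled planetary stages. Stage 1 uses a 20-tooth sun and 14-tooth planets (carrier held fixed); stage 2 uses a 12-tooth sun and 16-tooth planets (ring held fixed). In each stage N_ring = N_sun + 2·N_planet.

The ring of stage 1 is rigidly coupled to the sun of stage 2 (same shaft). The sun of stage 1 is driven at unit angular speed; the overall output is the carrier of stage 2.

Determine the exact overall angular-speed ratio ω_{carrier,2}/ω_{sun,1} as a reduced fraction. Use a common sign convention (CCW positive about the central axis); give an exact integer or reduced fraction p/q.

Stage 1: N_ring = 20 + 2·14 = 48
Stage 1: 20(ω_s−ω_c) = −48(ω_r−ω_c),  ω_c=0, ω_s=1
Stage 1: ω_r = 0 − (20/48)(1−0) = -5/12
  ⇒ ω_r¹/ω_s¹ = -5/12
Stage 2: N_ring = 12 + 2·16 = 44
Stage 2: 12(ω_s−ω_c) = −44(ω_r−ω_c),  ω_r=0, ω_s=1
Stage 2: 12(1−ω_c) = −44(0−ω_c)  ⇒  56ω_c = 12  ⇒  ω_c = 3/14
  ⇒ ω_c²/ω_s² = 3/14
Coupling ω_s² = ω_r¹ ⇒ overall = -5/12 × 3/14 = -5/56

-5/56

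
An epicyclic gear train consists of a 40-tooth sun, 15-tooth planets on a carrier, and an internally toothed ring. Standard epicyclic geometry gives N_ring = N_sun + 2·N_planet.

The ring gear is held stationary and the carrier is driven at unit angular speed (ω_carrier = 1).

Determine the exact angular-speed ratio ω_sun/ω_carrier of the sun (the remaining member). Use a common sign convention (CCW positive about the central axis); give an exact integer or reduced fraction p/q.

N_ring = 40 + 2·15 = 70
40(ω_s−ω_c) = −70(ω_r−ω_c),  ω_r=0, ω_c=1
ω_s = 1 − (70/40)(0−1) = 11/4
ω_s/ω_c = 11/4

11/4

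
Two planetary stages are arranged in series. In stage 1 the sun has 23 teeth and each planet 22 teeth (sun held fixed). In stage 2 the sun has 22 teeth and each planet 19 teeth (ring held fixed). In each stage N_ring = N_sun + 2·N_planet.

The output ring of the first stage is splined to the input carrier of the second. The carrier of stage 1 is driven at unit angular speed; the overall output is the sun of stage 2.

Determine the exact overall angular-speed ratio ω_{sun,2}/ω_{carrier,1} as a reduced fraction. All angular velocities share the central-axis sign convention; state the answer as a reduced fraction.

3690/737

Stage 1: N_ring = 23 + 2·22 = 67
Stage 1: 23(ω_s−ω_c) = −67(ω_r−ω_c),  ω_s=0, ω_c=1
Stage 1: ω_r = 1 − (23/67)(0−1) = 90/67
  ⇒ ω_r¹/ω_c¹ = 90/67
Stage 2: N_ring = 22 + 2·19 = 60
Stage 2: 22(ω_s−ω_c) = −60(ω_r−ω_c),  ω_r=0, ω_c=1
Stage 2: ω_s = 1 − (60/22)(0−1) = 41/11
  ⇒ ω_s²/ω_c² = 41/11
Coupling ω_c² = ω_r¹ ⇒ overall = 90/67 × 41/11 = 3690/737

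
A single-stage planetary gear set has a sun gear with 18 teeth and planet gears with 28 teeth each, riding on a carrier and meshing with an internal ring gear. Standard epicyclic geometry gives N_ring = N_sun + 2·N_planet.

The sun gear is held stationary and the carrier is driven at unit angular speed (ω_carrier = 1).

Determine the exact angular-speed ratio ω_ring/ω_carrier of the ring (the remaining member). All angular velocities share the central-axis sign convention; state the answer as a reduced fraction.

N_ring = 18 + 2·28 = 74
18(ω_s−ω_c) = −74(ω_r−ω_c),  ω_s=0, ω_c=1
ω_r = 1 − (18/74)(0−1) = 46/37
ω_r/ω_c = 46/37

46/37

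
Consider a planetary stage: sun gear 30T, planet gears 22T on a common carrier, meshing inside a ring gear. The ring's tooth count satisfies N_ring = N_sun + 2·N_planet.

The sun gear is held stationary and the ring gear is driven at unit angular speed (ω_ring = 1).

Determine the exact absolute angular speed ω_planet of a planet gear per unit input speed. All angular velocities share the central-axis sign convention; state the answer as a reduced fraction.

37/22

N_ring = 30 + 2·22 = 74
30(ω_s−ω_c) = −74(ω_r−ω_c),  ω_s=0, ω_r=1
30(0−ω_c) = −74(1−ω_c)  ⇒  104ω_c = 74  ⇒  ω_c = 37/52
sun–planet: 30·(0−37/52) = −22·(ω_p−ω_c)  ⇒  ω_p−ω_c = −(30/22)·(-37/52) = 555/572
ω_p = 37/52 + 555/572 = 37/22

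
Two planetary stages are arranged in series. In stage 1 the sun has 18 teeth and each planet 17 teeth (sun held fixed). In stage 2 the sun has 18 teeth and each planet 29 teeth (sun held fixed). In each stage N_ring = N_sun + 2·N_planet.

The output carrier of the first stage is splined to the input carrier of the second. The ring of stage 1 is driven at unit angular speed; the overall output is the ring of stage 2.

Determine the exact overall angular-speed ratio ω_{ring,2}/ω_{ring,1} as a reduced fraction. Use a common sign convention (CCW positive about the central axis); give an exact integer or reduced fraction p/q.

611/665

Stage 1: N_ring = 18 + 2·17 = 52
Stage 1: 18(ω_s−ω_c) = −52(ω_r−ω_c),  ω_s=0, ω_r=1
Stage 1: 18(0−ω_c) = −52(1−ω_c)  ⇒  70ω_c = 52  ⇒  ω_c = 26/35
  ⇒ ω_c¹/ω_r¹ = 26/35
Stage 2: N_ring = 18 + 2·29 = 76
Stage 2: 18(ω_s−ω_c) = −76(ω_r−ω_c),  ω_s=0, ω_c=1
Stage 2: ω_r = 1 − (18/76)(0−1) = 47/38
  ⇒ ω_r²/ω_c² = 47/38
Coupling ω_c² = ω_c¹ ⇒ overall = 26/35 × 47/38 = 611/665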